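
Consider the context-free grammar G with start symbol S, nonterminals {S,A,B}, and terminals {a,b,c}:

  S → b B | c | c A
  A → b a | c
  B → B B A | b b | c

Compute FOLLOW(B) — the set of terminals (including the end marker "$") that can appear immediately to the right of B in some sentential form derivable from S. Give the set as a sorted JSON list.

FIRST sets, iterate to fixpoint:
pass 1:
  A via A→b a: +{b}
  A via A→c: +{c}
  B via B→b b: +{b}
  B via B→c: +{c}
  S via S→b B: +{b}
  S via S→c: +{c}
  S: {b,c}  A: {b,c}  B: {b,c}
pass 2: done
  S: {b,c}  A: {b,c}  B: {b,c}

FOLLOW sets:
initialize: $ ∈ FOLLOW(S)
[1]
  B→B B A: FOLLOW(B) ⊇ FIRST(B) = {b,c}; new: +{b,c}
  B→B B A: FOLLOW(A) ⊇ FOLLOW(B) ⊇ {b,c}; new: +{b,c}
  S→b B: FOLLOW(B) ⊇ FOLLOW(S) ⊇ {$}; new: +{$}
  S→c A: FOLLOW(A) ⊇ FOLLOW(S) ⊇ {$}; new: +{$}
  FOLLOW[S]={$}  FOLLOW[A]={$,b,c}  FOLLOW[B]={$,b,c}
[2] (no change)
  FOLLOW[S]={$}  FOLLOW[A]={$,b,c}  FOLLOW[B]={$,b,c}

FOLLOW(B) = ["$", "b", "c"]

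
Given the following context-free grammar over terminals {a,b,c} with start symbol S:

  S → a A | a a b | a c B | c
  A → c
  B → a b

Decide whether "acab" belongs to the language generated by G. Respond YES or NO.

CNF form of G:
  S -> T0 A | T0 X3 | T0 X4 | c
  A -> c
  B -> T0 T1
  T0 -> a
  T1 -> b
  T2 -> c
  X3 -> T0 T1
  X4 -> T2 B

CYK fill:
  T[0,0] 'a' = {T0}  orig:{}
  T[1,1] 'c' = {A,S,T2}  orig:{A,S}
  T[2,2] 'a' = {T0}  orig:{}
  T[3,3] 'b' = {T1}  orig:{}
  T[0,1] 'ac' = {S}
  T[1,2] 'ca' = ∅
  T[2,3] 'ab' = {B,X3}  orig:{B}
  T[0,2] 'aca' = ∅
  T[1,3] 'cab' = {X4}  orig:{}
  T[0,3] 'acab' = {S}

S ∈ T[0,3] ⇒ YES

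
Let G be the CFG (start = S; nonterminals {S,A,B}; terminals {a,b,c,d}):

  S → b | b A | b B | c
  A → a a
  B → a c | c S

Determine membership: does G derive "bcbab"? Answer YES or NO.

CNF form of G:
  S -> T2 A | T2 B | b | c
  A -> T0 T0
  B -> T0 T1 | T1 S
  T0 -> a
  T1 -> c
  T2 -> b

CYK table (by increasing span):
  [0..0]={S,T2}  "b"  orig:{S}
  [1..1]={S,T1}  "c"  orig:{S}
  [2..2]={S,T2}  "b"  orig:{S}
  [3..3]={T0}  "a"  orig:{}
  [4..4]={S,T2}  "b"  orig:{S}
  [0..1]=∅  "bc"
  [1..2]={B}  "cb"
  [2..3]=∅  "ba"
  [3..4]=∅  "ab"
  [0..2]={S}  "bcb"
  [1..3]=∅  "cba"
  [2..4]=∅  "bab"
  [0..3]=∅  "bcba"
  [1..4]=∅  "cbab"
  [0..4]=∅  "bcbab"

S ∉ T[0,4] ⇒ NO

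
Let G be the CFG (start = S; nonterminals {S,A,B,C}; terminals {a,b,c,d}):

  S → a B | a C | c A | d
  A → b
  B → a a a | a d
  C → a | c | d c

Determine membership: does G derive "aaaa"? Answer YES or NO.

Convert to CNF:
  S -> T0 B | T0 C | T2 A | d
  A -> b
  B -> T0 T1 | T0 X3
  C -> T1 T2 | a | c
  T0 -> a
  T1 -> d
  T2 -> c
  X3 -> T0 T0

CYK table (by increasing span):
  [0..0]={C,T0}  "a"  orig:{C}
  [1..1]={C,T0}  "a"  orig:{C}
  [2..2]={C,T0}  "a"  orig:{C}
  [3..3]={C,T0}  "a"  orig:{C}
  [0..1]={S,X3}  "aa"  orig:{S}
  [1..2]={S,X3}  "aa"  orig:{S}
  [2..3]={S,X3}  "aa"  orig:{S}
  [0..2]={B}  "aaa"
  [1..3]={B}  "aaa"
  [0..3]={S}  "aaaa"

S ∈ T[0,3] ⇒ YES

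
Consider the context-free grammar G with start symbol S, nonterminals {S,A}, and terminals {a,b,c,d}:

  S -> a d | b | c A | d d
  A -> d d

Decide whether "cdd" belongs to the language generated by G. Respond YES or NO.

CNF form of G:
  S -> T0 T0 | T1 T0 | T2 A | b
  A -> T0 T0
  T0 -> d
  T1 -> a
  T2 -> c

Fill CYK table bottom-up:
  [0..0]={T2}  "c"  orig:{}
  [1..1]={T0}  "d"  orig:{}
  [2..2]={T0}  "d"  orig:{}
  [0..1]=∅  "cd"
  [1..2]={A,S}  "dd"
  [0..2]={S}  "cdd"

S ∈ T[0,2] ⇒ YES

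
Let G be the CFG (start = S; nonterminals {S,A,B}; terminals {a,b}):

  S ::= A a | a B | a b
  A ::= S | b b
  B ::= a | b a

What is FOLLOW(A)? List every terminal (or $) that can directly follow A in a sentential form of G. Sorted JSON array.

FIRST sets, iterate to fixpoint:
iter 1:
  A via A→b b: +{b}
  B via B→a: +{a}
  B via B→b a: +{b}
  S via S→A a: +{b}
  S via S→a B: +{a}
  FIRST(S)={a,b}  FIRST(A)={b}  FIRST(B)={a,b}
iter 2:
  A via A→S: +{a}
  FIRST(S)={a,b}  FIRST(A)={a,b}  FIRST(B)={a,b}
iter 3: (no change)
  FIRST(S)={a,b}  FIRST(A)={a,b}  FIRST(B)={a,b}

Compute FOLLOW by fixpoint:
seed FOLLOW(S) with $
pass 1:
  S→A a: FOLLOW(A) ⊇ FIRST(a) = {a}; new: +{a}
  S→a B: FOLLOW(B) ⊇ FOLLOW(S) ⊇ {$}; new: +{$}
  S: {$}  A: {a}  B: {$}
pass 2:
  A→S: FOLLOW(S) ⊇ FOLLOW(A) ⊇ {a}; new: +{a}
  S→a B: FOLLOW(B) ⊇ FOLLOW(S) ⊇ {$,a}; new: +{a}
  S: {$,a}  A: {a}  B: {$,a}
pass 3: (no change)
  S: {$,a}  A: {a}  B: {$,a}

FOLLOW(A) = ["a"]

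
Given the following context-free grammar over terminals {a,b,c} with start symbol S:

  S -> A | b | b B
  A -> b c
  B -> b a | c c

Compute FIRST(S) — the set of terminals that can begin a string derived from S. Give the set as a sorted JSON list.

Compute FIRST by fixpoint:
[1]
  A via A→b c: +{b}
  B via B→b a: +{b}
  B via B→c c: +{c}
  S via S→A: +{b}
  S: {b}  A: {b}  B: {b,c}
[2] — fixpoint
  S: {b}  A: {b}  B: {b,c}

FIRST(S) = ["b"]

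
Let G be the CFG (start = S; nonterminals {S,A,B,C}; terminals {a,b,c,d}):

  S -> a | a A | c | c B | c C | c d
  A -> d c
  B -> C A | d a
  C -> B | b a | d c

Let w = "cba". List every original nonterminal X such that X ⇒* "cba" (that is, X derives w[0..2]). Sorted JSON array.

CNF form of G:
  S -> T1 B | T1 C | T1 T0 | T2 A | a | c
  A -> T0 T1
  B -> C A | T0 T2
  C -> C A | T0 T1 | T0 T2 | T3 T2
  T0 -> d
  T1 -> c
  T2 -> a
  T3 -> b

CYK fill (cells [i..j] with 0 ≤ i ≤ j ≤ 2 only):
  T[0,0] 'c' = {S,T1}  orig:{S}
  T[1,1] 'b' = {T3}  orig:{}
  T[2,2] 'a' = {S,T2}  orig:{S}
  T[0,1] 'cb' = ∅
  T[1,2] 'ba' = {C}
  T[0,2] 'cba' = {S}

Original NTs in T[0,2] deriving "cba": ["S"]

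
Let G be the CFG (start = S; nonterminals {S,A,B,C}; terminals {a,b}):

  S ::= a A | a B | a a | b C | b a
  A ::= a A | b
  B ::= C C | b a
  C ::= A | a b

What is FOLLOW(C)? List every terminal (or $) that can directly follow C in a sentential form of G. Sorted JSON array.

Compute FIRST by fixpoint:
pass 1:
  A via A→a A: +{a}
  A via A→b: +{b}
  B via B→b a: +{b}
  C via C→A: +{a,b}
  S via S→a A: +{a}
  S via S→b C: +{b}
  FIRST[S]={a,b}  FIRST[A]={a,b}  FIRST[B]={b}  FIRST[C]={a,b}
pass 2:
  B via B→C C: +{a}
  FIRST[S]={a,b}  FIRST[A]={a,b}  FIRST[B]={a,b}  FIRST[C]={a,b}
pass 3: — fixpoint
  FIRST[S]={a,b}  FIRST[A]={a,b}  FIRST[B]={a,b}  FIRST[C]={a,b}

FOLLOW iteration:
seed FOLLOW(S) with $
round 1:
  B→C C: FOLLOW(C) ⊇ FIRST(C) = {a,b}; new: +{a,b}
  C→A: FOLLOW(A) ⊇ FOLLOW(C) ⊇ {a,b}; new: +{a,b}
  S→a A: FOLLOW(A) ⊇ FOLLOW(S) ⊇ {$}; new: +{$}
  S→a B: FOLLOW(B) ⊇ FOLLOW(S) ⊇ {$}; new: +{$}
  S→b C: FOLLOW(C) ⊇ FOLLOW(S) ⊇ {$}; new: +{$}
  FOLLOW[S]={$}  FOLLOW[A]={$,a,b}  FOLLOW[B]={$}  FOLLOW[C]={$,a,b}
round 2: done
  FOLLOW[S]={$}  FOLLOW[A]={$,a,b}  FOLLOW[B]={$}  FOLLOW[C]={$,a,b}

FOLLOW(C) = ["$", "a", "b"]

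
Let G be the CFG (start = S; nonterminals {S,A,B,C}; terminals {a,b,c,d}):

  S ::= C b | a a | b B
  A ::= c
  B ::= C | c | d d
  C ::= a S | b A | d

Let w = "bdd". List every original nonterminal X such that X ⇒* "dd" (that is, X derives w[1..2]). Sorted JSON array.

Convert to CNF:
  S -> C T1 | T0 T0 | T1 B
  A -> c
  B -> T0 S | T1 A | T2 T2 | c | d
  C -> T0 S | T1 A | d
  T0 -> a
  T1 -> b
  T2 -> d

CYK table (by increasing span) (cells [i..j] with 1 ≤ i ≤ j ≤ 2 only):
  cell(1,1) d: {B,C,T2}  orig:{B,C}
  cell(2,2) d: {B,C,T2}  orig:{B,C}
  cell(1,2) dd: {B}

Original NTs in T[1,2] deriving "dd": ["B"]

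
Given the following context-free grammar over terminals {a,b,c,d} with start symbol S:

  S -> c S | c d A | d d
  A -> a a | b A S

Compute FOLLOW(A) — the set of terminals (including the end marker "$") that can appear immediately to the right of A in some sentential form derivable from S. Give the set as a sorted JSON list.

FIRST sets, iterate to fixpoint:
pass 1:
  A via A→a a: +{a}
  A via A→b A S: +{b}
  S via S→c S: +{c}
  S via S→d d: +{d}
  FIRST[S]={c,d}  FIRST[A]={a,b}
pass 2: — fixpoint
  FIRST[S]={c,d}  FIRST[A]={a,b}

FOLLOW sets:
seed FOLLOW(S) with $
iter 1:
  A→b A S: FOLLOW(A) ⊇ FIRST(S) = {c,d}; new: +{c,d}
  A→b A S: FOLLOW(S) ⊇ FOLLOW(A) ⊇ {c,d}; new: +{c,d}
  S→c d A: FOLLOW(A) ⊇ FOLLOW(S) ⊇ {$,c,d}; new: +{$}
  FOLLOW(S)={$,c,d}  FOLLOW(A)={$,c,d}
iter 2: — fixpoint
  FOLLOW(S)={$,c,d}  FOLLOW(A)={$,c,d}

FOLLOW(A) = ["$", "c", "d"]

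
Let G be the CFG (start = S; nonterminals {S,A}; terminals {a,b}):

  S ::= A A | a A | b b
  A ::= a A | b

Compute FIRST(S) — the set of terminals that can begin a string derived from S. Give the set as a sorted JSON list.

FIRST iteration:
[1]
  A via A→a A: +{a}
  A via A→b: +{b}
  S via S→A A: +{a,b}
  FIRST[S]={a,b}  FIRST[A]={a,b}
[2] (no change)
  FIRST[S]={a,b}  FIRST[A]={a,b}

FIRST(S) = ["a", "b"]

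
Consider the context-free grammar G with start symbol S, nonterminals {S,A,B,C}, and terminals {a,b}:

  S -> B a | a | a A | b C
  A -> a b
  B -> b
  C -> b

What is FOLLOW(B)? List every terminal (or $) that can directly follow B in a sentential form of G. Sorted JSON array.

FIRST sets, iterate to fixpoint:
round 1:
  A via A→a b: +{a}
  B via B→b: +{b}
  C via C→b: +{b}
  S via S→B a: +{b}
  S via S→a: +{a}
  FIRST(S)={a,b}  FIRST(A)={a}  FIRST(B)={b}  FIRST(C)={b}
round 2: (stable)
  FIRST(S)={a,b}  FIRST(A)={a}  FIRST(B)={b}  FIRST(C)={b}

FOLLOW iteration:
FOLLOW(S) := {$}
iter 1:
  S→B a: FOLLOW(B) ⊇ FIRST(a) = {a}; new: +{a}
  S→a A: FOLLOW(A) ⊇ FOLLOW(S) ⊇ {$}; new: +{$}
  S→b C: FOLLOW(C) ⊇ FOLLOW(S) ⊇ {$}; new: +{$}
  S: {$}  A: {$}  B: {a}  C: {$}
iter 2: (stable)
  S: {$}  A: {$}  B: {a}  C: {$}

FOLLOW(B) = ["a"]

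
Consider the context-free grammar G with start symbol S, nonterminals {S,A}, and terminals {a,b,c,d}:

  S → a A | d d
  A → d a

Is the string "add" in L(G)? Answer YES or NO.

CNF form of G:
  S -> T0 T0 | T1 A
  A -> T0 T1
  T0 -> d
  T1 -> a

Fill CYK table bottom-up:
  T[0,0] 'a' = {T1}  orig:{}
  T[1,1] 'd' = {T0}  orig:{}
  T[2,2] 'd' = {T0}  orig:{}
  T[0,1] 'ad' = ∅
  T[1,2] 'dd' = {S}
  T[0,2] 'add' = ∅

S ∉ T[0,2] ⇒ NO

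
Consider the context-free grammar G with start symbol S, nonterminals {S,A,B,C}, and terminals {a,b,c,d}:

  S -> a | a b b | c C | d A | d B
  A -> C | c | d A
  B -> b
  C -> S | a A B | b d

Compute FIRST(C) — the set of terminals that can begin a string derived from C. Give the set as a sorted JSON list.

Compute FIRST by fixpoint:
iter 1:
  A via A→c: +{c}
  A via A→d A: +{d}
  B via B→b: +{b}
  C via C→a A B: +{a}
  C via C→b d: +{b}
  S via S→a: +{a}
  S via S→c C: +{c}
  S via S→d A: +{d}
  S: {a,c,d}  A: {c,d}  B: {b}  C: {a,b}
iter 2:
  A via A→C: +{a,b}
  C via C→S: +{c,d}
  S: {a,c,d}  A: {a,b,c,d}  B: {b}  C: {a,b,c,d}
iter 3: done
  S: {a,c,d}  A: {a,b,c,d}  B: {b}  C: {a,b,c,d}

FIRST(C) = ["a", "b", "c", "d"]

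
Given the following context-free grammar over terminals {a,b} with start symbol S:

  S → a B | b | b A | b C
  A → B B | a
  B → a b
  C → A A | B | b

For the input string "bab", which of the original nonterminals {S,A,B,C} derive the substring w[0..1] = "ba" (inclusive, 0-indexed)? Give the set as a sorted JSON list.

Convert to CNF:
  S -> T0 B | T1 A | T1 C | b
  A -> B B | a
  B -> T0 T1
  C -> A A | T0 T1 | b
  T0 -> a
  T1 -> b

Fill CYK table bottom-up — only the sub-triangle for w[0..1]:
  [0..0]={C,S,T1}  "b"  orig:{C,S}
  [1..1]={A,T0}  "a"  orig:{A}
  [0..1]={S}  "ba"

Original NTs in T[0,1] deriving "ba": ["S"]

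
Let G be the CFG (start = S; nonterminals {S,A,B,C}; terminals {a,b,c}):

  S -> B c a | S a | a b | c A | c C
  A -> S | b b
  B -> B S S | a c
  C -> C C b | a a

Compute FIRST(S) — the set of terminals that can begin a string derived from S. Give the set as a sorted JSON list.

FIRST iteration:
iter 1:
  A via A→b b: +{b}
  B via B→a c: +{a}
  C via C→a a: +{a}
  S via S→B c a: +{a}
  S via S→c A: +{c}
  FIRST[S]={a,c}  FIRST[A]={b}  FIRST[B]={a}  FIRST[C]={a}
iter 2:
  A via A→S: +{a,c}
  FIRST[S]={a,c}  FIRST[A]={a,b,c}  FIRST[B]={a}  FIRST[C]={a}
iter 3: (no change)
  FIRST[S]={a,c}  FIRST[A]={a,b,c}  FIRST[B]={a}  FIRST[C]={a}

FIRST(S) = ["a", "c"]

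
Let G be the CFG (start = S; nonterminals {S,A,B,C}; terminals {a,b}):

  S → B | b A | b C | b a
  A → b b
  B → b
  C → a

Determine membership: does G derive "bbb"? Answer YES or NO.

Convert to CNF:
  S -> T0 A | T0 C | T0 T1 | b
  A -> T0 T0
  B -> b
  C -> a
  T0 -> b
  T1 -> a

CYK fill:
  T[0,0] 'b' = {B,S,T0}  orig:{B,S}
  T[1,1] 'b' = {B,S,T0}  orig:{B,S}
  T[2,2] 'b' = {B,S,T0}  orig:{B,S}
  T[0,1] 'bb' = {A}
  T[1,2] 'bb' = {A}
  T[0,2] 'bbb' = {S}

S ∈ T[0,2] ⇒ YES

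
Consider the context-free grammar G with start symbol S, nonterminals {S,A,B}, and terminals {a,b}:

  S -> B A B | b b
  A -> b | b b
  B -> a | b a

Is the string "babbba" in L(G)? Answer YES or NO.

Convert to CNF:
  S -> B X2 | T0 T0
  A -> T0 T0 | b
  B -> T0 T1 | a
  T0 -> b
  T1 -> a
  X2 -> A B

CYK fill:
  cell(0,0) b: {A,T0}  orig:{A}
  cell(1,1) a: {B,T1}  orig:{B}
  cell(2,2) b: {A,T0}  orig:{A}
  cell(3,3) b: {A,T0}  orig:{A}
  cell(4,4) b: {A,T0}  orig:{A}
  cell(5,5) a: {B,T1}  orig:{B}
  cell(0,1) ba: {B,X2}  orig:{B}
  cell(1,2) ab: ∅
  cell(2,3) bb: {A,S}
  cell(3,4) bb: {A,S}
  cell(4,5) ba: {B,X2}  orig:{B}
  cell(0,2) bab: ∅
  cell(1,3) abb: ∅
  cell(2,4) bbb: ∅
  cell(3,5) bba: {X2}  orig:{}
  cell(0,3) babb: ∅
  cell(1,4) abbb: ∅
  cell(2,5) bbba: {X2}  orig:{}
  cell(0,4) babbb: ∅
  cell(1,5) abbba: {S}
  cell(0,5) babbba: {S}

S ∈ T[0,5] ⇒ YES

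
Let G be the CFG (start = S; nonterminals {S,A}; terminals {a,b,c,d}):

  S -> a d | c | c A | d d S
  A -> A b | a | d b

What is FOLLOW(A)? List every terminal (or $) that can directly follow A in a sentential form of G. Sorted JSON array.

FIRST sets, iterate to fixpoint:
pass 1:
  A via A→a: +{a}
  A via A→d b: +{d}
  S via S→a d: +{a}
  S via S→c: +{c}
  S via S→d d S: +{d}
  FIRST[S]={a,c,d}  FIRST[A]={a,d}
pass 2: — fixpoint
  FIRST[S]={a,c,d}  FIRST[A]={a,d}

Compute FOLLOW by fixpoint:
initialize: $ ∈ FOLLOW(S)
iter 1:
  A→A b: FOLLOW(A) ⊇ FIRST(b) = {b}; new: +{b}
  S→c A: FOLLOW(A) ⊇ FOLLOW(S) ⊇ {$}; new: +{$}
  S: {$}  A: {$,b}
iter 2: done
  S: {$}  A: {$,b}

FOLLOW(A) = ["$", "b"]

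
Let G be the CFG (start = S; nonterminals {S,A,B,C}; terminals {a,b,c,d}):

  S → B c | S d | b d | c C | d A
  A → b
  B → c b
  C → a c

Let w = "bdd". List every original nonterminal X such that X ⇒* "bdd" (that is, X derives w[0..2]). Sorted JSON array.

CNF form of G:
  S -> B T0 | S T3 | T0 C | T1 T3 | T3 A
  A -> b
  B -> T0 T1
  C -> T2 T0
  T0 -> c
  T1 -> b
  T2 -> a
  T3 -> d

Fill CYK table bottom-up (cells [i..j] with 0 ≤ i ≤ j ≤ 2 only):
  T[0,0] 'b' = {A,T1}  orig:{A}
  T[1,1] 'd' = {T3}  orig:{}
  T[2,2] 'd' = {T3}  orig:{}
  T[0,1] 'bd' = {S}
  T[1,2] 'dd' = ∅
  T[0,2] 'bdd' = {S}

Original NTs in T[0,2] deriving "bdd": ["S"]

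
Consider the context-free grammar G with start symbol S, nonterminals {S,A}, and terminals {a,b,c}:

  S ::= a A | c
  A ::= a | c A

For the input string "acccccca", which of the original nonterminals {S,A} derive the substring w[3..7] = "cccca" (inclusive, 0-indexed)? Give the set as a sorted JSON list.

Convert to CNF:
  S -> T1 A | c
  A -> T0 A | a
  T0 -> c
  T1 -> a

CYK fill, restricted to cells inside w[3..7]:
  cell(3,3) c: {S,T0}  orig:{S}
  cell(4,4) c: {S,T0}  orig:{S}
  cell(5,5) c: {S,T0}  orig:{S}
  cell(6,6) c: {S,T0}  orig:{S}
  cell(7,7) a: {A,T1}  orig:{A}
  cell(3,4) cc: ∅
  cell(4,5) cc: ∅
  cell(5,6) cc: ∅
  cell(6,7) ca: {A}
  cell(3,5) ccc: ∅
  cell(4,6) ccc: ∅
  cell(5,7) cca: {A}
  cell(3,6) cccc: ∅
  cell(4,7) ccca: {A}
  cell(3,7) cccca: {A}

Original NTs in T[3,7] deriving "cccca": ["A"]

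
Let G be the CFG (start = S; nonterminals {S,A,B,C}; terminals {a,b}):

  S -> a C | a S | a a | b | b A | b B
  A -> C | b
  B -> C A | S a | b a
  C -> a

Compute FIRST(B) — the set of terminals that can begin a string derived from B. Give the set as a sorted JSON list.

FIRST iteration:
round 1:
  A via A→b: +{b}
  B via B→b a: +{b}
  C via C→a: +{a}
  S via S→a C: +{a}
  S via S→b: +{b}
  FIRST(S)={a,b}  FIRST(A)={b}  FIRST(B)={b}  FIRST(C)={a}
round 2:
  A via A→C: +{a}
  B via B→C A: +{a}
  FIRST(S)={a,b}  FIRST(A)={a,b}  FIRST(B)={a,b}  FIRST(C)={a}
round 3: — fixpoint
  FIRST(S)={a,b}  FIRST(A)={a,b}  FIRST(B)={a,b}  FIRST(C)={a}

FIRST(B) = ["a", "b"]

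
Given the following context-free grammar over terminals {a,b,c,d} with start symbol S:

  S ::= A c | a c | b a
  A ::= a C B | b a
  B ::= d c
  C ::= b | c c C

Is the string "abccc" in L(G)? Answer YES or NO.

CNF form of G:
  S -> A T3 | T0 T3 | T1 T0
  A -> T0 X4 | T1 T0
  B -> T2 T3
  C -> T3 X5 | b
  T0 -> a
  T1 -> b
  T2 -> d
  T3 -> c
  X4 -> C B
  X5 -> T3 C

CYK fill:
  cell(0,0) a: {T0}  orig:{}
  cell(1,1) b: {C,T1}  orig:{C}
  cell(2,2) c: {T3}  orig:{}
  cell(3,3) c: {T3}  orig:{}
  cell(4,4) c: {T3}  orig:{}
  cell(0,1) ab: ∅
  cell(1,2) bc: ∅
  cell(2,3) cc: ∅
  cell(3,4) cc: ∅
  cell(0,2) abc: ∅
  cell(1,3) bcc: ∅
  cell(2,4) ccc: ∅
  cell(0,3) abcc: ∅
  cell(1,4) bccc: ∅
  cell(0,4) abccc: ∅

S ∉ T[0,4] ⇒ NO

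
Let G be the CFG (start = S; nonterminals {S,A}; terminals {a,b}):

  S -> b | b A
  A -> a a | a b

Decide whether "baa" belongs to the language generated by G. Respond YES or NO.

Convert to CNF:
  S -> T1 A | b
  A -> T0 T0 | T0 T1
  T0 -> a
  T1 -> b

CYK table (by increasing span):
  cell(0,0) b: {S,T1}  orig:{S}
  cell(1,1) a: {T0}  orig:{}
  cell(2,2) a: {T0}  orig:{}
  cell(0,1) ba: ∅
  cell(1,2) aa: {A}
  cell(0,2) baa: {S}

S ∈ T[0,2] ⇒ YES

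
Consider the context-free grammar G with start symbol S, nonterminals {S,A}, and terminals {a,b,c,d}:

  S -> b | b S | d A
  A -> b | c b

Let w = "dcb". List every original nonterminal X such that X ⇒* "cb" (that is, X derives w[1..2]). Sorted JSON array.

CNF form of G:
  S -> T1 S | T2 A | b
  A -> T0 T1 | b
  T0 -> c
  T1 -> b
  T2 -> d

CYK table (by increasing span), restricted to cells inside w[1..2]:
  [1..1]={T0}  "c"  orig:{}
  [2..2]={A,S,T1}  "b"  orig:{A,S}
  [1..2]={A}  "cb"

Original NTs in T[1,2] deriving "cb": ["A"]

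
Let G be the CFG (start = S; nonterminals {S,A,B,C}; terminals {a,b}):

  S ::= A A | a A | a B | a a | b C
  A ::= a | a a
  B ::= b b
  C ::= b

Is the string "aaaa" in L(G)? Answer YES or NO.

CNF form of G:
  S -> A A | T0 A | T0 B | T0 T0 | T1 C
  A -> T0 T0 | a
  B -> T1 T1
  C -> b
  T0 -> a
  T1 -> b

CYK fill:
  T[0,0] 'a' = {A,T0}  orig:{A}
  T[1,1] 'a' = {A,T0}  orig:{A}
  T[2,2] 'a' = {A,T0}  orig:{A}
  T[3,3] 'a' = {A,T0}  orig:{A}
  T[0,1] 'aa' = {A,S}
  T[1,2] 'aa' = {A,S}
  T[2,3] 'aa' = {A,S}
  T[0,2] 'aaa' = {S}
  T[1,3] 'aaa' = {S}
  T[0,3] 'aaaa' = {S}

S ∈ T[0,3] ⇒ YES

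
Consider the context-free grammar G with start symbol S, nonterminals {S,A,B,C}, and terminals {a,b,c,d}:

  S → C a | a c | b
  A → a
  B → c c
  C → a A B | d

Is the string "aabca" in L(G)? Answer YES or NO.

CNF form of G:
  S -> C T1 | T1 T0 | b
  A -> a
  B -> T0 T0
  C -> T1 X2 | d
  T0 -> c
  T1 -> a
  X2 -> A B

CYK fill:
  [0..0]={A,T1}  "a"  orig:{A}
  [1..1]={A,T1}  "a"  orig:{A}
  [2..2]={S}  "b"
  [3..3]={T0}  "c"  orig:{}
  [4..4]={A,T1}  "a"  orig:{A}
  [0..1]=∅  "aa"
  [1..2]=∅  "ab"
  [2..3]=∅  "bc"
  [3..4]=∅  "ca"
  [0..2]=∅  "aab"
  [1..3]=∅  "abc"
  [2..4]=∅  "bca"
  [0..3]=∅  "aabc"
  [1..4]=∅  "abca"
  [0..4]=∅  "aabca"

S ∉ T[0,4] ⇒ NO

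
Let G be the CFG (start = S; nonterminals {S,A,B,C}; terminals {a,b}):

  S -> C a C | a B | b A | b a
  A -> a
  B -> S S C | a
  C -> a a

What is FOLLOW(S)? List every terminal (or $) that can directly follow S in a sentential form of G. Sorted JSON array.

FIRST iteration:
iter 1:
  A via A→a: +{a}
  B via B→a: +{a}
  C via C→a a: +{a}
  S via S→C a C: +{a}
  S via S→b A: +{b}
  FIRST(S)={a,b}  FIRST(A)={a}  FIRST(B)={a}  FIRST(C)={a}
iter 2:
  B via B→S S C: +{b}
  FIRST(S)={a,b}  FIRST(A)={a}  FIRST(B)={a,b}  FIRST(C)={a}
iter 3: done
  FIRST(S)={a,b}  FIRST(A)={a}  FIRST(B)={a,b}  FIRST(C)={a}

Compute FOLLOW by fixpoint:
seed FOLLOW(S) with $
[1]
  B→S S C: FOLLOW(S) ⊇ FIRST(S) = {a,b}; new: +{a,b}
  S→C a C: FOLLOW(C) ⊇ FIRST(a) = {a}; new: +{a}
  S→C a C: FOLLOW(C) ⊇ FOLLOW(S) ⊇ {$,a,b}; new: +{$,b}
  S→a B: FOLLOW(B) ⊇ FOLLOW(S) ⊇ {$,a,b}; new: +{$,a,b}
  S→b A: FOLLOW(A) ⊇ FOLLOW(S) ⊇ {$,a,b}; new: +{$,a,b}
  FOLLOW[S]={$,a,b}  FOLLOW[A]={$,a,b}  FOLLOW[B]={$,a,b}  FOLLOW[C]={$,a,b}
[2] (stable)
  FOLLOW[S]={$,a,b}  FOLLOW[A]={$,a,b}  FOLLOW[B]={$,a,b}  FOLLOW[C]={$,a,b}

FOLLOW(S) = ["$", "a", "b"]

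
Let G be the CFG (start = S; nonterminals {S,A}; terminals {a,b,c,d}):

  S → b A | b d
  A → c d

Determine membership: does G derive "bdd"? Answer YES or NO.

Convert to CNF:
  S -> T2 A | T2 T1
  A -> T0 T1
  T0 -> c
  T1 -> d
  T2 -> b

Fill CYK table bottom-up:
  [0..0]={T2}  "b"  orig:{}
  [1..1]={T1}  "d"  orig:{}
  [2..2]={T1}  "d"  orig:{}
  [0..1]={S}  "bd"
  [1..2]=∅  "dd"
  [0..2]=∅  "bdd"

S ∉ T[0,2] ⇒ NO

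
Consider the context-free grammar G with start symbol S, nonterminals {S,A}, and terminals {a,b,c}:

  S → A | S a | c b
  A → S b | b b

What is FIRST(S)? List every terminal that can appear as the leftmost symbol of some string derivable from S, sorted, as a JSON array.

FIRST sets, iterate to fixpoint:
pass 1:
  A via A→b b: +{b}
  S via S→A: +{b}
  S via S→c b: +{c}
  S: {b,c}  A: {b}
pass 2:
  A via A→S b: +{c}
  S: {b,c}  A: {b,c}
pass 3: (stable)
  S: {b,c}  A: {b,c}

FIRST(S) = ["b", "c"]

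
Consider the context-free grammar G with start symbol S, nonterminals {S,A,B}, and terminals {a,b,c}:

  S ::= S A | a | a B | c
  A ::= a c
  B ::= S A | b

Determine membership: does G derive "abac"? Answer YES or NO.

CNF form of G:
  S -> S A | T0 B | a | c
  A -> T0 T1
  B -> S A | b
  T0 -> a
  T1 -> c

CYK table (by increasing span):
  T[0,0] 'a' = {S,T0}  orig:{S}
  T[1,1] 'b' = {B}
  T[2,2] 'a' = {S,T0}  orig:{S}
  T[3,3] 'c' = {S,T1}  orig:{S}
  T[0,1] 'ab' = {S}
  T[1,2] 'ba' = ∅
  T[2,3] 'ac' = {A}
  T[0,2] 'aba' = ∅
  T[1,3] 'bac' = ∅
  T[0,3] 'abac' = {B,S}

S ∈ T[0,3] ⇒ YES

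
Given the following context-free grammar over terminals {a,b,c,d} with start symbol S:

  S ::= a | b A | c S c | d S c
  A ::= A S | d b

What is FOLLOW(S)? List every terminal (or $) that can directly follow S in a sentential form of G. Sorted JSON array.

FIRST sets, iterate to fixpoint:
[1]
  A via A→d b: +{d}
  S via S→a: +{a}
  S via S→b A: +{b}
  S via S→c S c: +{c}
  S via S→d S c: +{d}
  FIRST(S)={a,b,c,d}  FIRST(A)={d}
[2] done
  FIRST(S)={a,b,c,d}  FIRST(A)={d}

FOLLOW sets:
initialize: $ ∈ FOLLOW(S)
pass 1:
  A→A S: FOLLOW(A) ⊇ FIRST(S) = {a,b,c,d}; new: +{a,b,c,d}
  A→A S: FOLLOW(S) ⊇ FOLLOW(A) ⊇ {a,b,c,d}; new: +{a,b,c,d}
  S→b A: FOLLOW(A) ⊇ FOLLOW(S) ⊇ {$,a,b,c,d}; new: +{$}
  S: {$,a,b,c,d}  A: {$,a,b,c,d}
pass 2: done
  S: {$,a,b,c,d}  A: {$,a,b,c,d}

FOLLOW(S) = ["$", "a", "b", "c", "d"]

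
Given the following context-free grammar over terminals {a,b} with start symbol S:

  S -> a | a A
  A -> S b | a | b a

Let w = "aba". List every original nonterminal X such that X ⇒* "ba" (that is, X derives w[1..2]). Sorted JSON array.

CNF form of G:
  S -> T1 A | a
  A -> S T0 | T0 T1 | a
  T0 -> b
  T1 -> a

Fill CYK table bottom-up — only the sub-triangle for w[1..2]:
  [1..1]={T0}  "b"  orig:{}
  [2..2]={A,S,T1}  "a"  orig:{A,S}
  [1..2]={A}  "ba"

Original NTs in T[1,2] deriving "ba": ["A"]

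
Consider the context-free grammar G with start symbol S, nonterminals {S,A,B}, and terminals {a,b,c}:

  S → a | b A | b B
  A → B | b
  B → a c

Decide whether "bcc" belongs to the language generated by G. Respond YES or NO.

Convert to CNF:
  S -> T2 A | T2 B | a
  A -> T0 T1 | b
  B -> T0 T1
  T0 -> a
  T1 -> c
  T2 -> b

CYK table (by increasing span):
  [0..0]={A,T2}  "b"  orig:{A}
  [1..1]={T1}  "c"  orig:{}
  [2..2]={T1}  "c"  orig:{}
  [0..1]=∅  "bc"
  [1..2]=∅  "cc"
  [0..2]=∅  "bcc"

S ∉ T[0,2] ⇒ NO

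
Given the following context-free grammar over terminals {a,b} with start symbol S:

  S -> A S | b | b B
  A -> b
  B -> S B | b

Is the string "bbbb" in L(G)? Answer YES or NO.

CNF form of G:
  S -> A S | T0 B | b
  A -> b
  B -> S B | b
  T0 -> b

Fill CYK table bottom-up:
  [0..0]={A,B,S,T0}  "b"  orig:{A,B,S}
  [1..1]={A,B,S,T0}  "b"  orig:{A,B,S}
  [2..2]={A,B,S,T0}  "b"  orig:{A,B,S}
  [3..3]={A,B,S,T0}  "b"  orig:{A,B,S}
  [0..1]={B,S}  "bb"
  [1..2]={B,S}  "bb"
  [2..3]={B,S}  "bb"
  [0..2]={B,S}  "bbb"
  [1..3]={B,S}  "bbb"
  [0..3]={B,S}  "bbbb"

S ∈ T[0,3] ⇒ YES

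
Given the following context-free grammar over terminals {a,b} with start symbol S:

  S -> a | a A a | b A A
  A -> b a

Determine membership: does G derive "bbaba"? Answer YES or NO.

CNF form of G:
  S -> T0 X3 | T1 X2 | a
  A -> T0 T1
  T0 -> b
  T1 -> a
  X2 -> A T1
  X3 -> A A

CYK table (by increasing span):
  [0..0]={T0}  "b"  orig:{}
  [1..1]={T0}  "b"  orig:{}
  [2..2]={S,T1}  "a"  orig:{S}
  [3..3]={T0}  "b"  orig:{}
  [4..4]={S,T1}  "a"  orig:{S}
  [0..1]=∅  "bb"
  [1..2]={A}  "ba"
  [2..3]=∅  "ab"
  [3..4]={A}  "ba"
  [0..2]=∅  "bba"
  [1..3]=∅  "bab"
  [2..4]=∅  "aba"
  [0..3]=∅  "bbab"
  [1..4]={X3}  "baba"  orig:{}
  [0..4]={S}  "bbaba"

S ∈ T[0,4] ⇒ YES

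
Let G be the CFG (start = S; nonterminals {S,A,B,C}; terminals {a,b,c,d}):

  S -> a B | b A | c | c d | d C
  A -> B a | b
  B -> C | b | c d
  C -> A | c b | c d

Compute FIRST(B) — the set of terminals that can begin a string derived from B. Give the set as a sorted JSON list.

Compute FIRST by fixpoint:
pass 1:
  A via A→b: +{b}
  B via B→b: +{b}
  B via B→c d: +{c}
  C via C→A: +{b}
  C via C→c b: +{c}
  S via S→a B: +{a}
  S via S→b A: +{b}
  S via S→c: +{c}
  S via S→d C: +{d}
  S: {a,b,c,d}  A: {b}  B: {b,c}  C: {b,c}
pass 2:
  A via A→B a: +{c}
  S: {a,b,c,d}  A: {b,c}  B: {b,c}  C: {b,c}
pass 3: done
  S: {a,b,c,d}  A: {b,c}  B: {b,c}  C: {b,c}

FIRST(B) = ["b", "c"]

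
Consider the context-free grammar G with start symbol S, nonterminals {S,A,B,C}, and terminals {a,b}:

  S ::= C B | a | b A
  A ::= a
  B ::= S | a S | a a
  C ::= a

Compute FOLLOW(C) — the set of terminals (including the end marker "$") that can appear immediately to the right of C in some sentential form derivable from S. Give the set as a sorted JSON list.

FIRST sets, iterate to fixpoint:
[1]
  A via A→a: +{a}
  B via B→a S: +{a}
  C via C→a: +{a}
  S via S→C B: +{a}
  S via S→b A: +{b}
  FIRST[S]={a,b}  FIRST[A]={a}  FIRST[B]={a}  FIRST[C]={a}
[2]
  B via B→S: +{b}
  FIRST[S]={a,b}  FIRST[A]={a}  FIRST[B]={a,b}  FIRST[C]={a}
[3] (no change)
  FIRST[S]={a,b}  FIRST[A]={a}  FIRST[B]={a,b}  FIRST[C]={a}

Compute FOLLOW by fixpoint:
FOLLOW(S) := {$}
[1]
  S→C B: FOLLOW(C) ⊇ FIRST(B) = {a,b}; new: +{a,b}
  S→C B: FOLLOW(B) ⊇ FOLLOW(S) ⊇ {$}; new: +{$}
  S→b A: FOLLOW(A) ⊇ FOLLOW(S) ⊇ {$}; new: +{$}
  S: {$}  A: {$}  B: {$}  C: {a,b}
[2] done
  S: {$}  A: {$}  B: {$}  C: {a,b}

FOLLOW(C) = ["a", "b"]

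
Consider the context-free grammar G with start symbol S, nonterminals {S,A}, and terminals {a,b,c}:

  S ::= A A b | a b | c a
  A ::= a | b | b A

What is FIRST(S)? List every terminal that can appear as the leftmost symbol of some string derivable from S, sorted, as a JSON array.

Compute FIRST by fixpoint:
iter 1:
  A via A→a: +{a}
  A via A→b: +{b}
  S via S→A A b: +{a,b}
  S via S→c a: +{c}
  S: {a,b,c}  A: {a,b}
iter 2: done
  S: {a,b,c}  A: {a,b}

FIRST(S) = ["a", "b", "c"]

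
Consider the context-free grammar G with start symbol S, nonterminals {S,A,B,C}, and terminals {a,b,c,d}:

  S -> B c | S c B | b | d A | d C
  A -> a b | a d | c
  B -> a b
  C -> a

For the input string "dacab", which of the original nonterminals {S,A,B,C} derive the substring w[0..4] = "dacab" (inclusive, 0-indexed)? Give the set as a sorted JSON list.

CNF form of G:
  S -> B T3 | S X4 | T2 A | T2 C | b
  A -> T0 T1 | T0 T2 | c
  B -> T0 T1
  C -> a
  T0 -> a
  T1 -> b
  T2 -> d
  T3 -> c
  X4 -> T3 B

CYK table (by increasing span), restricted to cells inside w[0..4]:
  [0..0]={T2}  "d"  orig:{}
  [1..1]={C,T0}  "a"  orig:{C}
  [2..2]={A,T3}  "c"  orig:{A}
  [3..3]={C,T0}  "a"  orig:{C}
  [4..4]={S,T1}  "b"  orig:{S}
  [0..1]={S}  "da"
  [1..2]=∅  "ac"
  [2..3]=∅  "ca"
  [3..4]={A,B}  "ab"
  [0..2]=∅  "dac"
  [1..3]=∅  "aca"
  [2..4]={X4}  "cab"  orig:{}
  [0..3]=∅  "daca"
  [1..4]=∅  "acab"
  [0..4]={S}  "dacab"

Original NTs in T[0,4] deriving "dacab": ["S"]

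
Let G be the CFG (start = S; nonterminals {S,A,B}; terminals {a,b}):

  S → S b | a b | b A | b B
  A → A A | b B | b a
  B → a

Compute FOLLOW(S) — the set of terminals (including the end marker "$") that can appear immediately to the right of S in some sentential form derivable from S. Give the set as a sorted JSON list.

FIRST sets, iterate to fixpoint:
round 1:
  A via A→b B: +{b}
  B via B→a: +{a}
  S via S→a b: +{a}
  S via S→b A: +{b}
  S: {a,b}  A: {b}  B: {a}
round 2: — fixpoint
  S: {a,b}  A: {b}  B: {a}

FOLLOW sets:
seed FOLLOW(S) with $
round 1:
  A→A A: FOLLOW(A) ⊇ FIRST(A) = {b}; new: +{b}
  A→b B: FOLLOW(B) ⊇ FOLLOW(A) ⊇ {b}; new: +{b}
  S→S b: FOLLOW(S) ⊇ FIRST(b) = {b}; new: +{b}
  S→b A: FOLLOW(A) ⊇ FOLLOW(S) ⊇ {$,b}; new: +{$}
  S→b B: FOLLOW(B) ⊇ FOLLOW(S) ⊇ {$,b}; new: +{$}
  FOLLOW[S]={$,b}  FOLLOW[A]={$,b}  FOLLOW[B]={$,b}
round 2: (stable)
  FOLLOW[S]={$,b}  FOLLOW[A]={$,b}  FOLLOW[B]={$,b}

FOLLOW(S) = ["$", "b"]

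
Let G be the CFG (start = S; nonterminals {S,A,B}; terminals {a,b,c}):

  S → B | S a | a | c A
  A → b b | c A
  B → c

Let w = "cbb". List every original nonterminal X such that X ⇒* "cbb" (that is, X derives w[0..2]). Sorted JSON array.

CNF form of G:
  S -> S T2 | T1 A | a | c
  A -> T0 T0 | T1 A
  B -> c
  T0 -> b
  T1 -> c
  T2 -> a

CYK fill — only the sub-triangle for w[0..2]:
  [0..0]={B,S,T1}  "c"  orig:{B,S}
  [1..1]={T0}  "b"  orig:{}
  [2..2]={T0}  "b"  orig:{}
  [0..1]=∅  "cb"
  [1..2]={A}  "bb"
  [0..2]={A,S}  "cbb"

Original NTs in T[0,2] deriving "cbb": ["A", "S"]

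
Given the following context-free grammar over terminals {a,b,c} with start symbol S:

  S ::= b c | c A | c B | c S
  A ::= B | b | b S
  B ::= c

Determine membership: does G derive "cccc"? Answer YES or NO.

Convert to CNF:
  S -> T0 T1 | T1 A | T1 B | T1 S
  A -> T0 S | b | c
  B -> c
  T0 -> b
  T1 -> c

Fill CYK table bottom-up:
  T[0,0] 'c' = {A,B,T1}  orig:{A,B}
  T[1,1] 'c' = {A,B,T1}  orig:{A,B}
  T[2,2] 'c' = {A,B,T1}  orig:{A,B}
  T[3,3] 'c' = {A,B,T1}  orig:{A,B}
  T[0,1] 'cc' = {S}
  T[1,2] 'cc' = {S}
  T[2,3] 'cc' = {S}
  T[0,2] 'ccc' = {S}
  T[1,3] 'ccc' = {S}
  T[0,3] 'cccc' = {S}

S ∈ T[0,3] ⇒ YES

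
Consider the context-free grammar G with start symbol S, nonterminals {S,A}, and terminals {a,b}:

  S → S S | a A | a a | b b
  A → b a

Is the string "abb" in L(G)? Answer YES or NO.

CNF form of G:
  S -> S S | T0 T0 | T1 A | T1 T1
  A -> T0 T1
  T0 -> b
  T1 -> a

CYK fill:
  T[0,0] 'a' = {T1}  orig:{}
  T[1,1] 'b' = {T0}  orig:{}
  T[2,2] 'b' = {T0}  orig:{}
  T[0,1] 'ab' = ∅
  T[1,2] 'bb' = {S}
  T[0,2] 'abb' = ∅

S ∉ T[0,2] ⇒ NO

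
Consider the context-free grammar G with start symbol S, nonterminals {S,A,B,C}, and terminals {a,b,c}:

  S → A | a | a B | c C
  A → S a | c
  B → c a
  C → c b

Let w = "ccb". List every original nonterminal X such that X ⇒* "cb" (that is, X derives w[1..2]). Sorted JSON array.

CNF form of G:
  S -> S T0 | T0 B | T1 C | a | c
  A -> S T0 | c
  B -> T1 T0
  C -> T1 T2
  T0 -> a
  T1 -> c
  T2 -> b

CYK fill (cells [i..j] with 1 ≤ i ≤ j ≤ 2 only):
  T[1,1] 'c' = {A,S,T1}  orig:{A,S}
  T[2,2] 'b' = {T2}  orig:{}
  T[1,2] 'cb' = {C}

Original NTs in T[1,2] deriving "cb": ["C"]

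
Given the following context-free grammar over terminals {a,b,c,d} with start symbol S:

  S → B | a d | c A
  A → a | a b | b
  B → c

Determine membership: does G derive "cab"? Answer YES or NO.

Convert to CNF:
  S -> T0 T2 | T3 A | c
  A -> T0 T1 | a | b
  B -> c
  T0 -> a
  T1 -> b
  T2 -> d
  T3 -> c

CYK fill:
  T[0,0] 'c' = {B,S,T3}  orig:{B,S}
  T[1,1] 'a' = {A,T0}  orig:{A}
  T[2,2] 'b' = {A,T1}  orig:{A}
  T[0,1] 'ca' = {S}
  T[1,2] 'ab' = {A}
  T[0,2] 'cab' = {S}

S ∈ T[0,2] ⇒ YES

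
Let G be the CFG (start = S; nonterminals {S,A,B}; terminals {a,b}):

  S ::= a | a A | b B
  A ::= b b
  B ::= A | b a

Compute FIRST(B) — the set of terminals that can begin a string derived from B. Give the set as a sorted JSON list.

FIRST sets, iterate to fixpoint:
[1]
  A via A→b b: +{b}
  B via B→A: +{b}
  S via S→a: +{a}
  S via S→b B: +{b}
  S: {a,b}  A: {b}  B: {b}
[2] done
  S: {a,b}  A: {b}  B: {b}

FIRST(B) = ["b"]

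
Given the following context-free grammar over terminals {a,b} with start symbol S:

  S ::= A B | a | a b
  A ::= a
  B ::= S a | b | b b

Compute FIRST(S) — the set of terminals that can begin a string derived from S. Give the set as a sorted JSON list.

FIRST iteration:
iter 1:
  A via A→a: +{a}
  B via B→b: +{b}
  S via S→A B: +{a}
  FIRST(S)={a}  FIRST(A)={a}  FIRST(B)={b}
iter 2:
  B via B→S a: +{a}
  FIRST(S)={a}  FIRST(A)={a}  FIRST(B)={a,b}
iter 3: (stable)
  FIRST(S)={a}  FIRST(A)={a}  FIRST(B)={a,b}

FIRST(S) = ["a"]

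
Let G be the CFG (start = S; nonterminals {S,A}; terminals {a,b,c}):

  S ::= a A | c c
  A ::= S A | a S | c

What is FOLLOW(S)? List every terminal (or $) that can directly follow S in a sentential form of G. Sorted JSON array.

FIRST sets, iterate to fixpoint:
pass 1:
  A via A→a S: +{a}
  A via A→c: +{c}
  S via S→a A: +{a}
  S via S→c c: +{c}
  FIRST[S]={a,c}  FIRST[A]={a,c}
pass 2: (no change)
  FIRST[S]={a,c}  FIRST[A]={a,c}

Compute FOLLOW by fixpoint:
FOLLOW(S) := {$}
iter 1:
  A→S A: FOLLOW(S) ⊇ FIRST(A) = {a,c}; new: +{a,c}
  S→a A: FOLLOW(A) ⊇ FOLLOW(S) ⊇ {$,a,c}; new: +{$,a,c}
  S: {$,a,c}  A: {$,a,c}
iter 2: — fixpoint
  S: {$,a,c}  A: {$,a,c}

FOLLOW(S) = ["$", "a", "c"]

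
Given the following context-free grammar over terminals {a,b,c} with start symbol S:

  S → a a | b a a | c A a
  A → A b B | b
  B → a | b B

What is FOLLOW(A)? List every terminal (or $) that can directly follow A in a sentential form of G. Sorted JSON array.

FIRST sets, iterate to fixpoint:
[1]
  A via A→b: +{b}
  B via B→a: +{a}
  B via B→b B: +{b}
  S via S→a a: +{a}
  S via S→b a a: +{b}
  S via S→c A a: +{c}
  S: {a,b,c}  A: {b}  B: {a,b}
[2] (no change)
  S: {a,b,c}  A: {b}  B: {a,b}

FOLLOW iteration:
FOLLOW(S) := {$}
pass 1:
  A→A b B: FOLLOW(A) ⊇ FIRST(b) = {b}; new: +{b}
  A→A b B: FOLLOW(B) ⊇ FOLLOW(A) ⊇ {b}; new: +{b}
  S→c A a: FOLLOW(A) ⊇ FIRST(a) = {a}; new: +{a}
  FOLLOW(S)={$}  FOLLOW(A)={a,b}  FOLLOW(B)={b}
pass 2:
  A→A b B: FOLLOW(B) ⊇ FOLLOW(A) ⊇ {a,b}; new: +{a}
  FOLLOW(S)={$}  FOLLOW(A)={a,b}  FOLLOW(B)={a,b}
pass 3: done
  FOLLOW(S)={$}  FOLLOW(A)={a,b}  FOLLOW(B)={a,b}

FOLLOW(A) = ["a", "b"]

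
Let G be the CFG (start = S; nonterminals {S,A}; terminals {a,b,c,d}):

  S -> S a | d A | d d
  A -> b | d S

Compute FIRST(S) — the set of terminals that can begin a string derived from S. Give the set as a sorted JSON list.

Compute FIRST by fixpoint:
pass 1:
  A via A→b: +{b}
  A via A→d S: +{d}
  S via S→d A: +{d}
  FIRST(S)={d}  FIRST(A)={b,d}
pass 2: — fixpoint
  FIRST(S)={d}  FIRST(A)={b,d}

FIRST(S) = ["d"]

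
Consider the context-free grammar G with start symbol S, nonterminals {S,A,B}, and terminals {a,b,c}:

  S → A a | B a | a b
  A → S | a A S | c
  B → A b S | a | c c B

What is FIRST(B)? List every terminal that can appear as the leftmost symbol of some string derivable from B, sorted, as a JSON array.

FIRST sets, iterate to fixpoint:
pass 1:
  A via A→a A S: +{a}
  A via A→c: +{c}
  B via B→A b S: +{a,c}
  S via S→A a: +{a,c}
  S: {a,c}  A: {a,c}  B: {a,c}
pass 2: (stable)
  S: {a,c}  A: {a,c}  B: {a,c}

FIRST(B) = ["a", "c"]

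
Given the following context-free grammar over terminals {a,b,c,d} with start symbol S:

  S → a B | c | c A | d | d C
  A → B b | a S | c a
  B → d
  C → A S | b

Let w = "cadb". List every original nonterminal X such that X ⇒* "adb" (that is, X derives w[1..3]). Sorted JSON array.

Convert to CNF:
  S -> T1 B | T2 A | T3 C | c | d
  A -> B T0 | T1 S | T2 T1
  B -> d
  C -> A S | b
  T0 -> b
  T1 -> a
  T2 -> c
  T3 -> d

Fill CYK table bottom-up, restricted to cells inside w[1..3]:
  T[1,1] 'a' = {T1}  orig:{}
  T[2,2] 'd' = {B,S,T3}  orig:{B,S}
  T[3,3] 'b' = {C,T0}  orig:{C}
  T[1,2] 'ad' = {A,S}
  T[2,3] 'db' = {A,S}
  T[1,3] 'adb' = {A}

Original NTs in T[1,3] deriving "adb": ["A"]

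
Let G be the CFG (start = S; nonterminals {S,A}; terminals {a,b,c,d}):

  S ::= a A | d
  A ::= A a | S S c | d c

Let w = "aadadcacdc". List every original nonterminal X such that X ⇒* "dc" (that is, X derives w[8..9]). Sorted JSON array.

CNF form of G:
  S -> T0 A | d
  A -> A T0 | S X3 | T2 T1
  T0 -> a
  T1 -> c
  T2 -> d
  X3 -> S T1

CYK table (by increasing span), restricted to cells inside w[8..9]:
  [8..8]={S,T2}  "d"  orig:{S}
  [9..9]={T1}  "c"  orig:{}
  [8..9]={A,X3}  "dc"  orig:{A}

Original NTs in T[8,9] deriving "dc": ["A"]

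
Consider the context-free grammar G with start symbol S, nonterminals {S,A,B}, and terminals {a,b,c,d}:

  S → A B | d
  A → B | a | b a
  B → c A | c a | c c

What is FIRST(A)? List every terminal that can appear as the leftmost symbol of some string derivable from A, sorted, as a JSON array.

FIRST iteration:
pass 1:
  A via A→a: +{a}
  A via A→b a: +{b}
  B via B→c A: +{c}
  S via S→A B: +{a,b}
  S via S→d: +{d}
  FIRST[S]={a,b,d}  FIRST[A]={a,b}  FIRST[B]={c}
pass 2:
  A via A→B: +{c}
  S via S→A B: +{c}
  FIRST[S]={a,b,c,d}  FIRST[A]={a,b,c}  FIRST[B]={c}
pass 3: (stable)
  FIRST[S]={a,b,c,d}  FIRST[A]={a,b,c}  FIRST[B]={c}

FIRST(A) = ["a", "b", "c"]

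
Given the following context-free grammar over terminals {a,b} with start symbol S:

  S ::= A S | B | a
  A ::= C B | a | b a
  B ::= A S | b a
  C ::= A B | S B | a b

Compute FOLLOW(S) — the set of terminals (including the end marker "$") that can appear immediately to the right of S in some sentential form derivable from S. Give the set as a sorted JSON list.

FIRST sets, iterate to fixpoint:
pass 1:
  A via A→a: +{a}
  A via A→b a: +{b}
  B via B→A S: +{a,b}
  C via C→A B: +{a,b}
  S via S→A S: +{a,b}
  FIRST[S]={a,b}  FIRST[A]={a,b}  FIRST[B]={a,b}  FIRST[C]={a,b}
pass 2: (stable)
  FIRST[S]={a,b}  FIRST[A]={a,b}  FIRST[B]={a,b}  FIRST[C]={a,b}

FOLLOW iteration:
seed FOLLOW(S) with $
iter 1:
  A→C B: FOLLOW(C) ⊇ FIRST(B) = {a,b}; new: +{a,b}
  B→A S: FOLLOW(A) ⊇ FIRST(S) = {a,b}; new: +{a,b}
  C→A B: FOLLOW(B) ⊇ FOLLOW(C) ⊇ {a,b}; new: +{a,b}
  C→S B: FOLLOW(S) ⊇ FIRST(B) = {a,b}; new: +{a,b}
  S→B: FOLLOW(B) ⊇ FOLLOW(S) ⊇ {$,a,b}; new: +{$}
  S: {$,a,b}  A: {a,b}  B: {$,a,b}  C: {a,b}
iter 2: done
  S: {$,a,b}  A: {a,b}  B: {$,a,b}  C: {a,b}

FOLLOW(S) = ["$", "a", "b"]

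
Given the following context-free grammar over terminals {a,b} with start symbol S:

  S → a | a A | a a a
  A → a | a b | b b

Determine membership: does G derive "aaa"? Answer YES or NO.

CNF form of G:
  S -> T0 A | T0 X2 | a
  A -> T0 T1 | T1 T1 | a
  T0 -> a
  T1 -> b
  X2 -> T0 T0

Fill CYK table bottom-up:
  cell(0,0) a: {A,S,T0}  orig:{A,S}
  cell(1,1) a: {A,S,T0}  orig:{A,S}
  cell(2,2) a: {A,S,T0}  orig:{A,S}
  cell(0,1) aa: {S,X2}  orig:{S}
  cell(1,2) aa: {S,X2}  orig:{S}
  cell(0,2) aaa: {S}

S ∈ T[0,2] ⇒ YES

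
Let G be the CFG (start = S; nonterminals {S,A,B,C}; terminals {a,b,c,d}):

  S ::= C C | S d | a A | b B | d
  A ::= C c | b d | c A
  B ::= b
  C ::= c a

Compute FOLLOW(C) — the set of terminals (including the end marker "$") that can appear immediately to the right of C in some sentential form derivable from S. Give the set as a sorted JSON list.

Compute FIRST by fixpoint:
round 1:
  A via A→b d: +{b}
  A via A→c A: +{c}
  B via B→b: +{b}
  C via C→c a: +{c}
  S via S→C C: +{c}
  S via S→a A: +{a}
  S via S→b B: +{b}
  S via S→d: +{d}
  FIRST(S)={a,b,c,d}  FIRST(A)={b,c}  FIRST(B)={b}  FIRST(C)={c}
round 2: — fixpoint
  FIRST(S)={a,b,c,d}  FIRST(A)={b,c}  FIRST(B)={b}  FIRST(C)={c}

Compute FOLLOW by fixpoint:
FOLLOW(S) := {$}
round 1:
  A→C c: FOLLOW(C) ⊇ FIRST(c) = {c}; new: +{c}
  S→C C: FOLLOW(C) ⊇ FOLLOW(S) ⊇ {$}; new: +{$}
  S→S d: FOLLOW(S) ⊇ FIRST(d) = {d}; new: +{d}
  S→a A: FOLLOW(A) ⊇ FOLLOW(S) ⊇ {$,d}; new: +{$,d}
  S→b B: FOLLOW(B) ⊇ FOLLOW(S) ⊇ {$,d}; new: +{$,d}
  S: {$,d}  A: {$,d}  B: {$,d}  C: {$,c}
round 2:
  S→C C: FOLLOW(C) ⊇ FOLLOW(S) ⊇ {$,d}; new: +{d}
  S: {$,d}  A: {$,d}  B: {$,d}  C: {$,c,d}
round 3: done
  S: {$,d}  A: {$,d}  B: {$,d}  C: {$,c,d}

FOLLOW(C) = ["$", "c", "d"]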